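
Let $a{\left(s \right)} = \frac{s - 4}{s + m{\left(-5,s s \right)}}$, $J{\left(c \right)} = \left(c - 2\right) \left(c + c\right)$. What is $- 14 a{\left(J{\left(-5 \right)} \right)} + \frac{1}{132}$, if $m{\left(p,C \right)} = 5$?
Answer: $- \frac{40631}{3300} \approx -12.312$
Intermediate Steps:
$J{\left(c \right)} = 2 c \left(-2 + c\right)$ ($J{\left(c \right)} = \left(-2 + c\right) 2 c = 2 c \left(-2 + c\right)$)
$a{\left(s \right)} = \frac{-4 + s}{5 + s}$ ($a{\left(s \right)} = \frac{s - 4}{s + 5} = \frac{-4 + s}{5 + s}$)
$- 14 a{\left(J{\left(-5 \right)} \right)} + \frac{1}{132} = - 14 \frac{-4 + 2 \left(-5\right) \left(-2 - 5\right)}{5 + 2 \left(-5\right) \left(-2 - 5\right)} + \frac{1}{132} = - 14 \frac{-4 + 2 \left(-5\right) \left(-7\right)}{5 + 2 \left(-5\right) \left(-7\right)} + \frac{1}{132} = - 14 \frac{-4 + 70}{5 + 70} + \frac{1}{132} = - 14 \cdot \frac{1}{75} \cdot 66 + \frac{1}{132} = \left(-14\right) \frac{22}{25} + \frac{1}{132} = - \frac{308}{25} + \frac{1}{132} = - \frac{40631}{3300}$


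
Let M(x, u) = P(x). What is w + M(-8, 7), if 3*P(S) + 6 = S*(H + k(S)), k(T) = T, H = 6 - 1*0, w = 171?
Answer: 523/3 ≈ 174.33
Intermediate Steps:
H = 6 (H = 6 + 0 = 6)
P(S) = -2 + S*(6 + S)/3 (P(S) = -2 + (S*(6 + S))/3 = -2 + S*(6 + S)/3)
M(x, u) = -2 + 2*x + x²/3
w + M(-8, 7) = 171 + (-2 + 2*(-8) + (⅓)*(-8)²) = 171 + (-2 - 16 + (⅓)*64) = 171 + (-2 - 16 + 64/3) = 171 + 10/3 = 523/3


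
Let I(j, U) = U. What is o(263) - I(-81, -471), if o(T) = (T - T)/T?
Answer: 471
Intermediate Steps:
o(T) = 0 (o(T) = 0/T = 0)
o(263) - I(-81, -471) = 0 - 1*(-471) = 0 + 471 = 471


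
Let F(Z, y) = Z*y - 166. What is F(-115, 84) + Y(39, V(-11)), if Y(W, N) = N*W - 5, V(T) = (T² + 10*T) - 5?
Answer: -9597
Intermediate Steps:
F(Z, y) = -166 + Z*y
V(T) = -5 + T² + 10*T
Y(W, N) = -5 + N*W
F(-115, 84) + Y(39, V(-11)) = (-166 - 115*84) + (-5 + (-5 + (-11)² + 10*(-11))*39) = (-166 - 9660) + (-5 + (-5 + 121 - 110)*39) = -9826 + (-5 + 6*39) = -9826 + (-5 + 234) = -9826 + 229 = -9597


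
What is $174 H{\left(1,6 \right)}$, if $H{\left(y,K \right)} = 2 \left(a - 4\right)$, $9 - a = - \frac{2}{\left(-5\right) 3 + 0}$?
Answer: $\frac{8468}{5} \approx 1693.6$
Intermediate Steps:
$a = \frac{133}{15}$ ($a = 9 - - \frac{2}{\left(-5\right) 3 + 0} = 9 - - \frac{2}{-15 + 0} = 9 - - \frac{2}{-15} = 9 - \left(-2\right) \left(- \frac{1}{15}\right) = 9 - \frac{2}{15} = \frac{133}{15} \approx 8.8667$)
$H{\left(y,K \right)} = \frac{146}{15}$ ($H{\left(y,K \right)} = 2 \left(\frac{133}{15} - 4\right) = 2 \cdot \frac{73}{15} = \frac{146}{15}$)
$174 H{\left(1,6 \right)} = 174 \cdot \frac{146}{15} = \frac{8468}{5}$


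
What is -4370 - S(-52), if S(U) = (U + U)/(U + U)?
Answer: -4371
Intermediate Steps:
S(U) = 1 (S(U) = (2*U)/((2*U)) = (2*U)*(1/(2*U)) = 1)
-4370 - S(-52) = -4370 - 1*1 = -4370 - 1 = -4371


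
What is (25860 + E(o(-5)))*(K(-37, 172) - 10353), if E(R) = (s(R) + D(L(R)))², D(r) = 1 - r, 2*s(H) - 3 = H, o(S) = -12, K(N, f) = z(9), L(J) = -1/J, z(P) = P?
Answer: -1605771959/6 ≈ -2.6763e+8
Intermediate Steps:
K(N, f) = 9
s(H) = 3/2 + H/2
E(R) = (5/2 + 1/R + R/2)² (E(R) = ((3/2 + R/2) + (1 - (-1)/R))² = ((3/2 + R/2) + (1 + 1/R))² = (5/2 + 1/R + R/2)²)
(25860 + E(o(-5)))*(K(-37, 172) - 10353) = (25860 + (¼)*(2 - 12*(5 - 12))²/(-12)²)*(9 - 10353) = (25860 + (¼)*(1/144)*(2 - 12*(-7))²)*(-10344) = (25860 + (¼)*(1/144)*(2 + 84)²)*(-10344) = (25860 + (¼)*(1/144)*86²)*(-10344) = (25860 + (¼)*(1/144)*7396)*(-10344) = (25860 + 1849/144)*(-10344) = (3725689/144)*(-10344) = -1605771959/6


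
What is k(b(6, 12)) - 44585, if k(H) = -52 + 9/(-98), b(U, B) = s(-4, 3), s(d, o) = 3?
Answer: -4374435/98 ≈ -44637.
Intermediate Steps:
b(U, B) = 3
k(H) = -5105/98 (k(H) = -52 + 9*(-1/98) = -52 - 9/98 = -5105/98)
k(b(6, 12)) - 44585 = -5105/98 - 44585 = -4374435/98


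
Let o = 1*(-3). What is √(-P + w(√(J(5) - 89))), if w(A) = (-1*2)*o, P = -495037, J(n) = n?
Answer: √495043 ≈ 703.59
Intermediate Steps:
o = -3
w(A) = 6 (w(A) = -1*2*(-3) = -2*(-3) = 6)
√(-P + w(√(J(5) - 89))) = √(-1*(-495037) + 6) = √(495037 + 6) = √495043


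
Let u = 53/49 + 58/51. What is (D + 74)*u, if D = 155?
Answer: 1269805/2499 ≈ 508.13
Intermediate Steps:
u = 5545/2499 (u = 53*(1/49) + 58*(1/51) = 53/49 + 58/51 = 5545/2499 ≈ 2.2189)
(D + 74)*u = (155 + 74)*(5545/2499) = 229*(5545/2499) = 1269805/2499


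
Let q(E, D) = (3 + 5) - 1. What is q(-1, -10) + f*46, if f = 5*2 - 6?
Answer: 191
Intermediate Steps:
q(E, D) = 7 (q(E, D) = 8 - 1 = 7)
f = 4 (f = 10 - 6 = 4)
q(-1, -10) + f*46 = 7 + 4*46 = 7 + 184 = 191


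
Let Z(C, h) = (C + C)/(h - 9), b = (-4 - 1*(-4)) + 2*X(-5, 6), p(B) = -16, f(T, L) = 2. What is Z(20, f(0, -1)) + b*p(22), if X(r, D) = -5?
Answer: 1080/7 ≈ 154.29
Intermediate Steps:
b = -10 (b = (-4 - 1*(-4)) + 2*(-5) = (-4 + 4) - 10 = 0 - 10 = -10)
Z(C, h) = 2*C/(-9 + h) (Z(C, h) = (2*C)/(-9 + h) = 2*C/(-9 + h))
Z(20, f(0, -1)) + b*p(22) = 2*20/(-9 + 2) - 10*(-16) = 2*20/(-7) + 160 = 2*20*(-⅐) + 160 = -40/7 + 160 = 1080/7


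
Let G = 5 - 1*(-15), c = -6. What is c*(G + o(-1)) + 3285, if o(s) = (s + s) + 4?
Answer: 3153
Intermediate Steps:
G = 20 (G = 5 + 15 = 20)
o(s) = 4 + 2*s (o(s) = 2*s + 4 = 4 + 2*s)
c*(G + o(-1)) + 3285 = -6*(20 + (4 + 2*(-1))) + 3285 = -6*(20 + (4 - 2)) + 3285 = -6*(20 + 2) + 3285 = -6*22 + 3285 = -132 + 3285 = 3153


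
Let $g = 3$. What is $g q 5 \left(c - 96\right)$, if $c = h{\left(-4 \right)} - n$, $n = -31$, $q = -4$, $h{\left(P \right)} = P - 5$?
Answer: $4440$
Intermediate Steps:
$h{\left(P \right)} = -5 + P$
$c = 22$ ($c = \left(-5 - 4\right) - -31 = -9 + 31 = 22$)
$g q 5 \left(c - 96\right) = 3 \left(-4\right) 5 \left(22 - 96\right) = \left(-12\right) 5 \left(-74\right) = \left(-60\right) \left(-74\right) = 4440$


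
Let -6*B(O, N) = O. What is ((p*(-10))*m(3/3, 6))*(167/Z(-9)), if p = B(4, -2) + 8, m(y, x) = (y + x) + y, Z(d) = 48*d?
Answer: 18370/81 ≈ 226.79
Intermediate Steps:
B(O, N) = -O/6
m(y, x) = x + 2*y (m(y, x) = (x + y) + y = x + 2*y)
p = 22/3 (p = -⅙*4 + 8 = -⅔ + 8 = 22/3 ≈ 7.3333)
((p*(-10))*m(3/3, 6))*(167/Z(-9)) = (((22/3)*(-10))*(6 + 2*(3/3)))*(167/((48*(-9)))) = (-220*(6 + 2*(3*(⅓)))/3)*(167/(-432)) = (-220*(6 + 2*1)/3)*(167*(-1/432)) = -220*(6 + 2)/3*(-167/432) = -220/3*8*(-167/432) = -1760/3*(-167/432) = 18370/81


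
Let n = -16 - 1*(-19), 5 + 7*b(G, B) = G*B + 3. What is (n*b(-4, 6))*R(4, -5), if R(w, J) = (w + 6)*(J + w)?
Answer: 780/7 ≈ 111.43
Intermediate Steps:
b(G, B) = -2/7 + B*G/7 (b(G, B) = -5/7 + (G*B + 3)/7 = -5/7 + (B*G + 3)/7 = -5/7 + (3 + B*G)/7 = -5/7 + (3/7 + B*G/7) = -2/7 + B*G/7)
R(w, J) = (6 + w)*(J + w)
n = 3 (n = -16 + 19 = 3)
(n*b(-4, 6))*R(4, -5) = (3*(-2/7 + (1/7)*6*(-4)))*(4**2 + 6*(-5) + 6*4 - 5*4) = (3*(-2/7 - 24/7))*(16 - 30 + 24 - 20) = (3*(-26/7))*(-10) = -78/7*(-10) = 780/7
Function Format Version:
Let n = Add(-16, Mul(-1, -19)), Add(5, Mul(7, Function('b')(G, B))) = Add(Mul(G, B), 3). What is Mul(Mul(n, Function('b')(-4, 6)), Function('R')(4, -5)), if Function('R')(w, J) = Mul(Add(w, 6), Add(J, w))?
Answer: Rational(780, 7) ≈ 111.43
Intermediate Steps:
Function('b')(G, B) = Add(Rational(-2, 7), Mul(Rational(1, 7), B, G)) (Function('b')(G, B) = Add(Rational(-5, 7), Mul(Rational(1, 7), Add(Mul(G, B), 3))) = Add(Rational(-5, 7), Mul(Rational(1, 7), Add(Mul(B, G), 3))) = Add(Rational(-5, 7), Mul(Rational(1, 7), Add(3, Mul(B, G)))) = Add(Rational(-5, 7), Add(Rational(3, 7), Mul(Rational(1, 7), B, G))) = Add(Rational(-2, 7), Mul(Rational(1, 7), B, G)))
Function('R')(w, J) = Mul(Add(6, w), Add(J, w))
n = 3 (n = Add(-16, 19) = 3)
Mul(Mul(n, Function('b')(-4, 6)), Function('R')(4, -5)) = Mul(Mul(3, Add(Rational(-2, 7), Mul(Rational(1, 7), 6, -4))), Add(Pow(4, 2), Mul(6, -5), Mul(6, 4), Mul(-5, 4))) = Mul(Mul(3, Add(Rational(-2, 7), Rational(-24, 7))), Add(16, -30, 24, -20)) = Mul(Mul(3, Rational(-26, 7)), -10) = Mul(Rational(-78, 7), -10) = Rational(780, 7)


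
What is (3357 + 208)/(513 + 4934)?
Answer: 3565/5447 ≈ 0.65449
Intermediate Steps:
(3357 + 208)/(513 + 4934) = 3565/5447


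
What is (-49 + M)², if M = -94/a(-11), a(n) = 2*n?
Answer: 242064/121 ≈ 2000.5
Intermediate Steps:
M = 47/11 (M = -94/(2*(-11)) = -94/(-22) = -94*(-1/22) = 47/11 ≈ 4.2727)
(-49 + M)² = (-49 + 47/11)² = (-492/11)² = 242064/121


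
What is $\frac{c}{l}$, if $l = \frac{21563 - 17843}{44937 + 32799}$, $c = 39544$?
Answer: $\frac{128083016}{155} \approx 8.2634 \cdot 10^{5}$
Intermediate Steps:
$l = \frac{155}{3239}$ ($l = \frac{3720}{77736} = 3720 \cdot \frac{1}{77736} = \frac{155}{3239} \approx 0.047854$)
$\frac{c}{l} = \frac{39544}{\frac{155}{3239}} = 39544 \cdot \frac{3239}{155} = \frac{128083016}{155}$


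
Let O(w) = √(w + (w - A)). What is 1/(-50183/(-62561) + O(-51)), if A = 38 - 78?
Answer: 3139498663/245178814191 - 3913878721*I*√62/245178814191 ≈ 0.012805 - 0.1257*I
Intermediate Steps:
A = -40
O(w) = √(40 + 2*w) (O(w) = √(w + (w - 1*(-40))) = √(w + (w + 40)) = √(w + (40 + w)) = √(40 + 2*w))
1/(-50183/(-62561) + O(-51)) = 1/(-50183/(-62561) + √(40 + 2*(-51))) = 1/(-50183*(-1/62561) + √(40 - 102)) = 1/(50183/62561 + √(-62)) = 1/(50183/62561 + I*√62)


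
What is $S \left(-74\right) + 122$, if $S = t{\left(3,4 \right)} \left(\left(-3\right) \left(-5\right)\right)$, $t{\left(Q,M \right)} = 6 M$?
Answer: $-26518$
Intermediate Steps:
$S = 360$ ($S = 6 \cdot 4 \left(\left(-3\right) \left(-5\right)\right) = 24 \cdot 15 = 360$)
$S \left(-74\right) + 122 = 360 \left(-74\right) + 122 = -26640 + 122 = -26518$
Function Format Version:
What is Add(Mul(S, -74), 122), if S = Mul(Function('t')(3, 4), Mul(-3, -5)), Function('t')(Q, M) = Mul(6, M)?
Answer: -26518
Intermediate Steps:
S = 360 (S = Mul(Mul(6, 4), Mul(-3, -5)) = Mul(24, 15) = 360)
Add(Mul(S, -74), 122) = Add(Mul(360, -74), 122) = Add(-26640, 122) = -26518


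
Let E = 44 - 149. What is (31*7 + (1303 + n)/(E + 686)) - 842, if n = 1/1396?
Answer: -505103511/811076 ≈ -622.76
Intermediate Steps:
n = 1/1396 ≈ 0.00071633
E = -105
(31*7 + (1303 + n)/(E + 686)) - 842 = (31*7 + (1303 + 1/1396)/(-105 + 686)) - 842 = (217 + (1818989/1396)/581) - 842 = (217 + (1818989/1396)*(1/581)) - 842 = (217 + 1818989/811076) - 842 = 177822481/811076 - 842 = -505103511/811076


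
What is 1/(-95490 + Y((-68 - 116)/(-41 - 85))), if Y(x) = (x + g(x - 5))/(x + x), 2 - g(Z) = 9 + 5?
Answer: -23/2196353 ≈ -1.0472e-5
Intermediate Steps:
g(Z) = -12 (g(Z) = 2 - (9 + 5) = 2 - 1*14 = 2 - 14 = -12)
Y(x) = (-12 + x)/(2*x) (Y(x) = (x - 12)/(x + x) = (-12 + x)/((2*x)) = (-12 + x)*(1/(2*x)) = (-12 + x)/(2*x))
1/(-95490 + Y((-68 - 116)/(-41 - 85))) = 1/(-95490 + (-12 + (-68 - 116)/(-41 - 85))/(2*(((-68 - 116)/(-41 - 85))))) = 1/(-95490 + (-12 - 184/(-126))/(2*((-184/(-126))))) = 1/(-95490 + (-12 - 184*(-1/126))/(2*((-184*(-1/126))))) = 1/(-95490 + (-12 + 92/63)/(2*(92/63))) = 1/(-95490 + (1/2)*(63/92)*(-664/63)) = 1/(-95490 - 83/23) = 1/(-2196353/23) = -23/2196353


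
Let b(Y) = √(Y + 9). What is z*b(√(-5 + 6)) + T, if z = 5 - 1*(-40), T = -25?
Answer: -25 + 45*√10 ≈ 117.30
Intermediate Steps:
z = 45 (z = 5 + 40 = 45)
b(Y) = √(9 + Y)
z*b(√(-5 + 6)) + T = 45*√(9 + √(-5 + 6)) - 25 = 45*√(9 + √1) - 25 = 45*√(9 + 1) - 25 = 45*√10 - 25 = -25 + 45*√10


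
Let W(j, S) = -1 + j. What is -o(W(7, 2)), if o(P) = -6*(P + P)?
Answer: 72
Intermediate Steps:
o(P) = -12*P
-o(W(7, 2)) = -(-12)*(-1 + 7) = -(-12)*6 = -1*(-72) = 72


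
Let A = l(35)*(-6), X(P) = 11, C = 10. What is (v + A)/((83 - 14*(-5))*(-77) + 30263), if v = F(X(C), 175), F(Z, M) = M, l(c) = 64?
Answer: -209/18482 ≈ -0.011308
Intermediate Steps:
v = 175
A = -384 (A = 64*(-6) = -384)
(v + A)/((83 - 14*(-5))*(-77) + 30263) = (175 - 384)/((83 - 14*(-5))*(-77) + 30263) = -209/((83 + 70)*(-77) + 30263) = -209/(153*(-77) + 30263) = -209/(-11781 + 30263) = -209/18482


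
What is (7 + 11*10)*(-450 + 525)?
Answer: 8775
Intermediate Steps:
(7 + 11*10)*(-450 + 525) = (7 + 110)*75 = 117*75 = 8775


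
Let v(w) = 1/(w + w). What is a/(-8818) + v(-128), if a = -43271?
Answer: 5534279/1128704 ≈ 4.9032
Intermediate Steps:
v(w) = 1/(2*w)
a/(-8818) + v(-128) = -43271/(-8818) + (½)/(-128) = -43271*(-1/8818) + (½)*(-1/128) = 43271/8818 - 1/256 = 5534279/1128704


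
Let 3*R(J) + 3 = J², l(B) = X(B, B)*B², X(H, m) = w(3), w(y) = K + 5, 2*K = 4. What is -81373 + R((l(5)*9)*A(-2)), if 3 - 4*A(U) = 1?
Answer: 501379/4 ≈ 1.2534e+5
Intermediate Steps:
K = 2 (K = (½)*4 = 2)
w(y) = 7 (w(y) = 2 + 5 = 7)
A(U) = ½ (A(U) = ¾ - ¼*1 = ¾ - ¼ = ½)
X(H, m) = 7
l(B) = 7*B²
R(J) = -1 + J²/3
-81373 + R((l(5)*9)*A(-2)) = -81373 + (-1 + (((7*5²)*9)*(½))²/3) = -81373 + (-1 + (((7*25)*9)*(½))²/3) = -81373 + (-1 + ((175*9)*(½))²/3) = -81373 + (-1 + (1575*(½))²/3) = -81373 + (-1 + (1575/2)²/3) = -81373 + (-1 + (⅓)*(2480625/4)) = -81373 + (-1 + 826875/4) = -81373 + 826871/4 = 501379/4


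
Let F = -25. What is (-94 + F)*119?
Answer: -14161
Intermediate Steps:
(-94 + F)*119 = (-94 - 25)*119 = -119*119 = -14161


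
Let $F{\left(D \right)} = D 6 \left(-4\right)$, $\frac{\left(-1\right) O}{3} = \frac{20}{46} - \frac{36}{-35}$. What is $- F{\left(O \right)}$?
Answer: $- \frac{84816}{805} \approx -105.36$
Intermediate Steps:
$O = - \frac{3534}{805}$ ($O = - 3 \left(\frac{20}{46} - \frac{36}{-35}\right) = - 3 \left(20 \cdot \frac{1}{46} - - \frac{36}{35}\right) = - 3 \left(\frac{10}{23} + \frac{36}{35}\right) = \left(-3\right) \frac{1178}{805} = - \frac{3534}{805} \approx -4.3901$)
$F{\left(D \right)} = - 24 D$ ($F{\left(D \right)} = 6 D \left(-4\right) = - 24 D$)
$- F{\left(O \right)} = - \frac{\left(-24\right) \left(-3534\right)}{805} = \left(-1\right) \frac{84816}{805} = - \frac{84816}{805}$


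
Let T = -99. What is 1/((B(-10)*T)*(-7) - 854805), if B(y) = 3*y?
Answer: -1/875595 ≈ -1.1421e-6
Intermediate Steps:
1/((B(-10)*T)*(-7) - 854805) = 1/(((3*(-10))*(-99))*(-7) - 854805) = 1/(-30*(-99)*(-7) - 854805) = 1/(2970*(-7) - 854805) = 1/(-20790 - 854805) = 1/(-875595) = -1/875595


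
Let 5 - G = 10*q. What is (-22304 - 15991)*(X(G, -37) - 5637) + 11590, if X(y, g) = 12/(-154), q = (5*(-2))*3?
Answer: 16623028655/77 ≈ 2.1588e+8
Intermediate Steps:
q = -30 (q = -10*3 = -30)
G = 305 (G = 5 - 10*(-30) = 5 - 1*(-300) = 5 + 300 = 305)
X(y, g) = -6/77 (X(y, g) = 12*(-1/154) = -6/77)
(-22304 - 15991)*(X(G, -37) - 5637) + 11590 = (-22304 - 15991)*(-6/77 - 5637) + 11590 = -38295*(-434055/77) + 11590 = 16622136225/77 + 11590 = 16623028655/77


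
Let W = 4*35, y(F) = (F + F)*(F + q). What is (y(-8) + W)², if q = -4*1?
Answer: 110224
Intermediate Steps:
q = -4
y(F) = 2*F*(-4 + F) (y(F) = (F + F)*(F - 4) = (2*F)*(-4 + F) = 2*F*(-4 + F))
W = 140
(y(-8) + W)² = (2*(-8)*(-4 - 8) + 140)² = (2*(-8)*(-12) + 140)² = (192 + 140)² = 332² = 110224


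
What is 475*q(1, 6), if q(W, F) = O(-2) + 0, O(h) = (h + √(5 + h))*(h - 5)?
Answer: 6650 - 3325*√3 ≈ 890.93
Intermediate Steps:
O(h) = (-5 + h)*(h + √(5 + h)) (O(h) = (h + √(5 + h))*(-5 + h) = (-5 + h)*(h + √(5 + h)))
q(W, F) = 14 - 7*√3 (q(W, F) = ((-2)² - 5*(-2) - 5*√(5 - 2) - 2*√(5 - 2)) + 0 = (4 + 10 - 5*√3 - 2*√3) + 0 = (14 - 7*√3) + 0 = 14 - 7*√3)
475*q(1, 6) = 475*(14 - 7*√3) = 6650 - 3325*√3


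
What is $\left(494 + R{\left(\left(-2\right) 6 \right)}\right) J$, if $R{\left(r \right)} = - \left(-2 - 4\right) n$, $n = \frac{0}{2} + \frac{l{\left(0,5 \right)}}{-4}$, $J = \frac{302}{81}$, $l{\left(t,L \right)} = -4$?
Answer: $\frac{151000}{81} \approx 1864.2$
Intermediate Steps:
$J = \frac{302}{81}$ ($J = 302 \cdot \frac{1}{81} = \frac{302}{81} \approx 3.7284$)
$n = 1$ ($n = \frac{0}{2} - \frac{4}{-4} = 0 \cdot \frac{1}{2} - -1 = 0 + 1 = 1$)
$R{\left(r \right)} = 6$ ($R{\left(r \right)} = - \left(-2 - 4\right) 1 = - \left(-6\right) 1 = \left(-1\right) \left(-6\right) = 6$)
$\left(494 + R{\left(\left(-2\right) 6 \right)}\right) J = \left(494 + 6\right) \frac{302}{81} = 500 \cdot \frac{302}{81} = \frac{151000}{81}$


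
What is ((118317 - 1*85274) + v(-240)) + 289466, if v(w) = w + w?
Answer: 322029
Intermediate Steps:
v(w) = 2*w
((118317 - 1*85274) + v(-240)) + 289466 = ((118317 - 1*85274) + 2*(-240)) + 289466 = ((118317 - 85274) - 480) + 289466 = (33043 - 480) + 289466 = 32563 + 289466 = 322029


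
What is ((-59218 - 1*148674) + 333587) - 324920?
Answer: -199225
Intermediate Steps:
((-59218 - 1*148674) + 333587) - 324920 = ((-59218 - 148674) + 333587) - 324920 = (-207892 + 333587) - 324920 = 125695 - 324920 = -199225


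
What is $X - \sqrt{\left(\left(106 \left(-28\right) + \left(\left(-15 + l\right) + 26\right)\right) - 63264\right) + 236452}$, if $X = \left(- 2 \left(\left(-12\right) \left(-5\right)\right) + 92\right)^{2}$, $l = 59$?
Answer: $784 - \sqrt{170290} \approx 371.34$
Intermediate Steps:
$X = 784$ ($X = \left(\left(-2\right) 60 + 92\right)^{2} = \left(-120 + 92\right)^{2} = \left(-28\right)^{2} = 784$)
$X - \sqrt{\left(\left(106 \left(-28\right) + \left(\left(-15 + l\right) + 26\right)\right) - 63264\right) + 236452} = 784 - \sqrt{\left(\left(106 \left(-28\right) + \left(\left(-15 + 59\right) + 26\right)\right) - 63264\right) + 236452} = 784 - \sqrt{\left(\left(-2968 + \left(44 + 26\right)\right) - 63264\right) + 236452} = 784 - \sqrt{\left(\left(-2968 + 70\right) - 63264\right) + 236452} = 784 - \sqrt{\left(-2898 - 63264\right) + 236452} = 784 - \sqrt{-66162 + 236452} = 784 - \sqrt{170290}$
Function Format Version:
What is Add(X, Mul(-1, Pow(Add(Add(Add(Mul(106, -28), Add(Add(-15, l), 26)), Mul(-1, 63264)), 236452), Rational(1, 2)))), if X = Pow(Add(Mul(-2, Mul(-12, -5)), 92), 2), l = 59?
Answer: Add(784, Mul(-1, Pow(170290, Rational(1, 2)))) ≈ 371.34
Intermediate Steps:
X = 784 (X = Pow(Add(Mul(-2, 60), 92), 2) = Pow(Add(-120, 92), 2) = Pow(-28, 2) = 784)
Add(X, Mul(-1, Pow(Add(Add(Add(Mul(106, -28), Add(Add(-15, l), 26)), Mul(-1, 63264)), 236452), Rational(1, 2)))) = Add(784, Mul(-1, Pow(Add(Add(Add(Mul(106, -28), Add(Add(-15, 59), 26)), Mul(-1, 63264)), 236452), Rational(1, 2)))) = Add(784, Mul(-1, Pow(Add(Add(Add(-2968, Add(44, 26)), -63264), 236452), Rational(1, 2)))) = Add(784, Mul(-1, Pow(Add(Add(Add(-2968, 70), -63264), 236452), Rational(1, 2)))) = Add(784, Mul(-1, Pow(Add(Add(-2898, -63264), 236452), Rational(1, 2)))) = Add(784, Mul(-1, Pow(Add(-66162, 236452), Rational(1, 2)))) = Add(784, Mul(-1, Pow(170290, Rational(1, 2))))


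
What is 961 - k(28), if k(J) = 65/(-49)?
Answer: 47154/49 ≈ 962.33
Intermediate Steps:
k(J) = -65/49 (k(J) = 65*(-1/49) = -65/49)
961 - k(28) = 961 - 1*(-65/49) = 961 + 65/49 = 47154/49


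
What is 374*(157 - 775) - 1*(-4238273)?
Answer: 4007141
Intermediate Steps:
374*(157 - 775) - 1*(-4238273) = 374*(-618) + 4238273 = -231132 + 4238273 = 4007141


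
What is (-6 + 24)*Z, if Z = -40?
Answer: -720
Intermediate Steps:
(-6 + 24)*Z = (-6 + 24)*(-40) = 18*(-40) = -720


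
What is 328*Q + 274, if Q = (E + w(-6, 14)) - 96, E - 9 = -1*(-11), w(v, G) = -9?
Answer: -27606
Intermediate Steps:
E = 20 (E = 9 - 1*(-11) = 9 + 11 = 20)
Q = -85 (Q = (20 - 9) - 96 = 11 - 96 = -85)
328*Q + 274 = 328*(-85) + 274 = -27880 + 274 = -27606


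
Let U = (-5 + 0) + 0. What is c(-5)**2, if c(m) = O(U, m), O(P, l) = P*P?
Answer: 625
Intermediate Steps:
U = -5 (U = -5 + 0 = -5)
O(P, l) = P**2
c(m) = 25 (c(m) = (-5)**2 = 25)
c(-5)**2 = 25**2 = 625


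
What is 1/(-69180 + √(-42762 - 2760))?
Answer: -11530/797652987 - I*√562/531768658 ≈ -1.4455e-5 - 4.4581e-8*I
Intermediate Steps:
1/(-69180 + √(-42762 - 2760)) = 1/(-69180 + √(-45522)) = 1/(-69180 + 9*I*√562)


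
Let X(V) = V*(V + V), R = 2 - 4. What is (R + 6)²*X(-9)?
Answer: 2592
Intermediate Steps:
R = -2
X(V) = 2*V² (X(V) = V*(2*V) = 2*V²)
(R + 6)²*X(-9) = (-2 + 6)²*(2*(-9)²) = 4²*(2*81) = 16*162 = 2592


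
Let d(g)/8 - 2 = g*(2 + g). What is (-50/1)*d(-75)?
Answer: -2190800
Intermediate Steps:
d(g) = 16 + 8*g*(2 + g) (d(g) = 16 + 8*(g*(2 + g)) = 16 + 8*g*(2 + g))
(-50/1)*d(-75) = (-50/1)*(16 + 8*(-75)² + 16*(-75)) = (-50*1)*(16 + 8*5625 - 1200) = -50*(16 + 45000 - 1200) = -50*43816 = -2190800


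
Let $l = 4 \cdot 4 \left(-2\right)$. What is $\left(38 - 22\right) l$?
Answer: $-512$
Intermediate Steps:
$l = -32$ ($l = 16 \left(-2\right) = -32$)
$\left(38 - 22\right) l = \left(38 - 22\right) \left(-32\right) = 16 \left(-32\right) = -512$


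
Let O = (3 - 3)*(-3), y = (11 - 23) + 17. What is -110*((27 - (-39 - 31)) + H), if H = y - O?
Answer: -11220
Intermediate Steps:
y = 5 (y = -12 + 17 = 5)
O = 0 (O = 0*(-3) = 0)
H = 5 (H = 5 - 1*0 = 5 + 0 = 5)
-110*((27 - (-39 - 31)) + H) = -110*((27 - (-39 - 31)) + 5) = -110*((27 - 1*(-70)) + 5) = -110*((27 + 70) + 5) = -110*(97 + 5) = -110*102 = -11220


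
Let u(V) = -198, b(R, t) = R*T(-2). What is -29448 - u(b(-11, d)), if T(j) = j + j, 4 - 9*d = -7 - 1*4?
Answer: -29250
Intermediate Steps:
d = 5/3 (d = 4/9 - (-7 - 1*4)/9 = 4/9 - (-7 - 4)/9 = 4/9 - ⅑*(-11) = 4/9 + 11/9 = 5/3 ≈ 1.6667)
T(j) = 2*j
b(R, t) = -4*R (b(R, t) = R*(2*(-2)) = R*(-4) = -4*R)
-29448 - u(b(-11, d)) = -29448 - 1*(-198) = -29448 + 198 = -29250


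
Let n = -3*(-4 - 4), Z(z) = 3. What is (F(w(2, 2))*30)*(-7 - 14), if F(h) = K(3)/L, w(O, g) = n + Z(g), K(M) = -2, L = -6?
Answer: -210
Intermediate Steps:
n = 24 (n = -3*(-8) = 24)
w(O, g) = 27 (w(O, g) = 24 + 3 = 27)
F(h) = ⅓ (F(h) = -2/(-6) = -2*(-⅙) = ⅓)
(F(w(2, 2))*30)*(-7 - 14) = ((⅓)*30)*(-7 - 14) = 10*(-21) = -210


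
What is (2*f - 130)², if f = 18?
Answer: 8836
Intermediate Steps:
(2*f - 130)² = (2*18 - 130)² = (36 - 130)² = (-94)² = 8836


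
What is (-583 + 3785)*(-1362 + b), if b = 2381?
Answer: 3262838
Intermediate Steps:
(-583 + 3785)*(-1362 + b) = (-583 + 3785)*(-1362 + 2381) = 3202*1019 = 3262838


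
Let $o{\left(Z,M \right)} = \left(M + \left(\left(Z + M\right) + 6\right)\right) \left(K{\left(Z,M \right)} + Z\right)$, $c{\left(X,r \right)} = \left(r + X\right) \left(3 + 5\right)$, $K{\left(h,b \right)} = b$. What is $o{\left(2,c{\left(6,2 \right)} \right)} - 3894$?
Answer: $5082$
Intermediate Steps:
$c{\left(X,r \right)} = 8 X + 8 r$ ($c{\left(X,r \right)} = \left(X + r\right) 8 = 8 X + 8 r$)
$o{\left(Z,M \right)} = \left(M + Z\right) \left(6 + Z + 2 M\right)$ ($o{\left(Z,M \right)} = \left(M + \left(\left(Z + M\right) + 6\right)\right) \left(M + Z\right) = \left(M + \left(\left(M + Z\right) + 6\right)\right) \left(M + Z\right) = \left(M + \left(6 + M + Z\right)\right) \left(M + Z\right) = \left(6 + Z + 2 M\right) \left(M + Z\right) = \left(M + Z\right) \left(6 + Z + 2 M\right)$)
$o{\left(2,c{\left(6,2 \right)} \right)} - 3894 = \left(2^{2} + 2 \left(8 \cdot 6 + 8 \cdot 2\right)^{2} + 6 \left(8 \cdot 6 + 8 \cdot 2\right) + 6 \cdot 2 + 3 \left(8 \cdot 6 + 8 \cdot 2\right) 2\right) - 3894 = \left(4 + 2 \left(48 + 16\right)^{2} + 6 \left(48 + 16\right) + 12 + 3 \left(48 + 16\right) 2\right) - 3894 = \left(4 + 2 \cdot 64^{2} + 6 \cdot 64 + 12 + 3 \cdot 64 \cdot 2\right) - 3894 = \left(4 + 2 \cdot 4096 + 384 + 12 + 384\right) - 3894 = \left(4 + 8192 + 384 + 12 + 384\right) - 3894 = 8976 - 3894 = 5082$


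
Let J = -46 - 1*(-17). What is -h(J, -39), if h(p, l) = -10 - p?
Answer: -19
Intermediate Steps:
J = -29 (J = -46 + 17 = -29)
-h(J, -39) = -(-10 - 1*(-29)) = -(-10 + 29) = -1*19 = -19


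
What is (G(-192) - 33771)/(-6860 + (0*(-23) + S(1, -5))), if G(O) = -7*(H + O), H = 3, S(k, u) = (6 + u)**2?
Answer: 32448/6859 ≈ 4.7307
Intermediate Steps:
G(O) = -21 - 7*O (G(O) = -7*(3 + O) = -21 - 7*O)
(G(-192) - 33771)/(-6860 + (0*(-23) + S(1, -5))) = ((-21 - 7*(-192)) - 33771)/(-6860 + (0*(-23) + (6 - 5)**2)) = ((-21 + 1344) - 33771)/(-6860 + (0 + 1**2)) = (1323 - 33771)/(-6860 + (0 + 1)) = -32448/(-6860 + 1) = -32448/(-6859) = -32448*(-1/6859) = 32448/6859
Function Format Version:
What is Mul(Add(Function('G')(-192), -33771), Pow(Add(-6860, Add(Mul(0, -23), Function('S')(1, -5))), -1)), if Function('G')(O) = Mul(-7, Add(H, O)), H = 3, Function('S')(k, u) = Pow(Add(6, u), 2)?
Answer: Rational(32448, 6859) ≈ 4.7307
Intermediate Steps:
Function('G')(O) = Add(-21, Mul(-7, O)) (Function('G')(O) = Mul(-7, Add(3, O)) = Add(-21, Mul(-7, O)))
Mul(Add(Function('G')(-192), -33771), Pow(Add(-6860, Add(Mul(0, -23), Function('S')(1, -5))), -1)) = Mul(Add(Add(-21, Mul(-7, -192)), -33771), Pow(Add(-6860, Add(Mul(0, -23), Pow(Add(6, -5), 2))), -1)) = Mul(Add(Add(-21, 1344), -33771), Pow(Add(-6860, Add(0, Pow(1, 2))), -1)) = Mul(Add(1323, -33771), Pow(Add(-6860, Add(0, 1)), -1)) = Mul(-32448, Pow(Add(-6860, 1), -1)) = Mul(-32448, Pow(-6859, -1)) = Mul(-32448, Rational(-1, 6859)) = Rational(32448, 6859)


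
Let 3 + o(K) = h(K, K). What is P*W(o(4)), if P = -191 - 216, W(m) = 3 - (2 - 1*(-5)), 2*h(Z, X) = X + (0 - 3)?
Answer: 1628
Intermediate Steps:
h(Z, X) = -3/2 + X/2 (h(Z, X) = (X + (0 - 3))/2 = (X - 3)/2 = (-3 + X)/2 = -3/2 + X/2)
o(K) = -9/2 + K/2 (o(K) = -3 + (-3/2 + K/2) = -9/2 + K/2)
W(m) = -4 (W(m) = 3 - (2 + 5) = 3 - 1*7 = 3 - 7 = -4)
P = -407
P*W(o(4)) = -407*(-4) = 1628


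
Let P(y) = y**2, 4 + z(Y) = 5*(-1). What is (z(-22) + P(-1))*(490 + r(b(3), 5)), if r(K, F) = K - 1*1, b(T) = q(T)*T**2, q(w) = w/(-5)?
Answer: -19344/5 ≈ -3868.8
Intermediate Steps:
q(w) = -w/5 (q(w) = w*(-1/5) = -w/5)
z(Y) = -9 (z(Y) = -4 + 5*(-1) = -4 - 5 = -9)
b(T) = -T**3/5 (b(T) = (-T/5)*T**2 = -T**3/5)
r(K, F) = -1 + K (r(K, F) = K - 1 = -1 + K)
(z(-22) + P(-1))*(490 + r(b(3), 5)) = (-9 + (-1)**2)*(490 + (-1 - 1/5*3**3)) = (-9 + 1)*(490 + (-1 - 1/5*27)) = -8*(490 + (-1 - 27/5)) = -8*(490 - 32/5) = -8*2418/5 = -19344/5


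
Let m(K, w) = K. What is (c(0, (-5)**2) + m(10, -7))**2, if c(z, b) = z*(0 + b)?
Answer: 100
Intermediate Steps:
c(z, b) = b*z (c(z, b) = z*b = b*z)
(c(0, (-5)**2) + m(10, -7))**2 = ((-5)**2*0 + 10)**2 = (25*0 + 10)**2 = (0 + 10)**2 = 10**2 = 100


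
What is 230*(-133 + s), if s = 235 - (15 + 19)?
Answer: 15640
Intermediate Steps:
s = 201 (s = 235 - 1*34 = 235 - 34 = 201)
230*(-133 + s) = 230*(-133 + 201) = 230*68 = 15640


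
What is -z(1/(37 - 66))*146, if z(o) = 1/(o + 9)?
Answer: -2117/130 ≈ -16.285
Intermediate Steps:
z(o) = 1/(9 + o)
-z(1/(37 - 66))*146 = -146/(9 + 1/(37 - 66)) = -146/(9 + 1/(-29)) = -146/(9 - 1/29) = -146/260/29 = -29*146/260 = -1*2117/130 = -2117/130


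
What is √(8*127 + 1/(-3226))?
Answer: √10573585990/3226 ≈ 31.875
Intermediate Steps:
√(8*127 + 1/(-3226)) = √(1016 - 1/3226) = √(3277615/3226) = √10573585990/3226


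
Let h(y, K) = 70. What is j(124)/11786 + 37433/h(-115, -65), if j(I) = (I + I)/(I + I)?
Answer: 110296352/206255 ≈ 534.76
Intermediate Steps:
j(I) = 1 (j(I) = (2*I)/((2*I)) = (2*I)*(1/(2*I)) = 1)
j(124)/11786 + 37433/h(-115, -65) = 1/11786 + 37433/70 = 110296352/206255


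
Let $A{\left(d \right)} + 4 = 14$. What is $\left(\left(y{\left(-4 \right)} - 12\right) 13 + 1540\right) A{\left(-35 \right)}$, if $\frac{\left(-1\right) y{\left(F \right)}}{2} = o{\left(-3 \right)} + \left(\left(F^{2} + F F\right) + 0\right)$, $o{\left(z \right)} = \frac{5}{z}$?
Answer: $\frac{17860}{3} \approx 5953.3$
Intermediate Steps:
$A{\left(d \right)} = 10$ ($A{\left(d \right)} = -4 + 14 = 10$)
$y{\left(F \right)} = \frac{10}{3} - 4 F^{2}$ ($y{\left(F \right)} = - 2 \left(\frac{5}{-3} + \left(\left(F^{2} + F F\right) + 0\right)\right) = - 2 \left(5 \left(- \frac{1}{3}\right) + \left(\left(F^{2} + F^{2}\right) + 0\right)\right) = - 2 \left(- \frac{5}{3} + \left(2 F^{2} + 0\right)\right) = - 2 \left(- \frac{5}{3} + 2 F^{2}\right) = \frac{10}{3} - 4 F^{2}$)
$\left(\left(y{\left(-4 \right)} - 12\right) 13 + 1540\right) A{\left(-35 \right)} = \left(\left(\left(\frac{10}{3} - 4 \left(-4\right)^{2}\right) - 12\right) 13 + 1540\right) 10 = \left(\left(\left(\frac{10}{3} - 64\right) - 12\right) 13 + 1540\right) 10 = \left(\left(- \frac{182}{3} - 12\right) 13 + 1540\right) 10 = \left(\left(- \frac{218}{3}\right) 13 + 1540\right) 10 = \left(- \frac{2834}{3} + 1540\right) 10 = \frac{1786}{3} \cdot 10 = \frac{17860}{3}$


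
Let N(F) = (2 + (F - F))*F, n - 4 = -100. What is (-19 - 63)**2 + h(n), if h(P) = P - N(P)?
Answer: 6820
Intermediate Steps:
n = -96 (n = 4 - 100 = -96)
N(F) = 2*F (N(F) = (2 + 0)*F = 2*F)
h(P) = -P (h(P) = P - 2*P = -P)
(-19 - 63)**2 + h(n) = (-19 - 63)**2 - 1*(-96) = (-82)**2 + 96 = 6724 + 96 = 6820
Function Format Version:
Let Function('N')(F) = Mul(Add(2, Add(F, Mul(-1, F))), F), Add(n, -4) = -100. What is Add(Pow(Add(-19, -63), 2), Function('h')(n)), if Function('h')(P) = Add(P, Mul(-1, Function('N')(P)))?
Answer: 6820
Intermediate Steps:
n = -96 (n = Add(4, -100) = -96)
Function('N')(F) = Mul(2, F) (Function('N')(F) = Mul(Add(2, 0), F) = Mul(2, F))
Function('h')(P) = Mul(-1, P) (Function('h')(P) = Add(P, Mul(-1, Mul(2, P))) = Add(P, Mul(-2, P)) = Mul(-1, P))
Add(Pow(Add(-19, -63), 2), Function('h')(n)) = Add(Pow(Add(-19, -63), 2), Mul(-1, -96)) = Add(Pow(-82, 2), 96) = Add(6724, 96) = 6820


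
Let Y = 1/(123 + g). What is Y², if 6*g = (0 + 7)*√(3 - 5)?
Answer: 36/(738 + 7*I*√2)² ≈ 6.6063e-5 - 1.7726e-6*I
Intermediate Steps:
g = 7*I*√2/6 (g = ((0 + 7)*√(3 - 5))/6 = (7*√(-2))/6 = (7*(I*√2))/6 = (7*I*√2)/6 = 7*I*√2/6 ≈ 1.6499*I)
Y = 1/(123 + 7*I*√2/6) ≈ 0.0081286 - 0.000109*I
Y² = (2214/272371 - 21*I*√2/272371)²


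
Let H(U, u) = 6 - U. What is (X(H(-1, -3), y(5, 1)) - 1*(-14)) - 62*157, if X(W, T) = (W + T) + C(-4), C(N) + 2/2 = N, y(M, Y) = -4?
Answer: -9722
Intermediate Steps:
C(N) = -1 + N
X(W, T) = -5 + T + W (X(W, T) = (W + T) + (-1 - 4) = (T + W) - 5 = -5 + T + W)
(X(H(-1, -3), y(5, 1)) - 1*(-14)) - 62*157 = ((-5 - 4 + (6 - 1*(-1))) - 1*(-14)) - 62*157 = ((-5 - 4 + (6 + 1)) + 14) - 9734 = ((-5 - 4 + 7) + 14) - 9734 = (-2 + 14) - 9734 = 12 - 9734 = -9722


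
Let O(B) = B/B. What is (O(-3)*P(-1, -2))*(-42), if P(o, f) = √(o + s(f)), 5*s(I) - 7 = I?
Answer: 0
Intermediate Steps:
O(B) = 1
s(I) = 7/5 + I/5
P(o, f) = √(7/5 + o + f/5) (P(o, f) = √(o + (7/5 + f/5)) = √(7/5 + o + f/5))
(O(-3)*P(-1, -2))*(-42) = (1*(√(35 + 5*(-2) + 25*(-1))/5))*(-42) = (1*(√(35 - 10 - 25)/5))*(-42) = (1*(√0/5))*(-42) = (1*((⅕)*0))*(-42) = (1*0)*(-42) = 0*(-42) = 0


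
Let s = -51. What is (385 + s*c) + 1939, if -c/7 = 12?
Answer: 6608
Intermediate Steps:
c = -84 (c = -7*12 = -84)
(385 + s*c) + 1939 = (385 - 51*(-84)) + 1939 = (385 + 4284) + 1939 = 4669 + 1939 = 6608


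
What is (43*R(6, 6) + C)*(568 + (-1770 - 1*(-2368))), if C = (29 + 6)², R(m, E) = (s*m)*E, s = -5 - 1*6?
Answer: -18426298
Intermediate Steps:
s = -11 (s = -5 - 6 = -11)
R(m, E) = -11*E*m (R(m, E) = (-11*m)*E = -11*E*m)
C = 1225 (C = 35² = 1225)
(43*R(6, 6) + C)*(568 + (-1770 - 1*(-2368))) = (43*(-11*6*6) + 1225)*(568 + (-1770 - 1*(-2368))) = (43*(-396) + 1225)*(568 + (-1770 + 2368)) = (-17028 + 1225)*(568 + 598) = -15803*1166 = -18426298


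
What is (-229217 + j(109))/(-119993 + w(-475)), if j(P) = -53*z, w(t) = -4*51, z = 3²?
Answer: 229694/120197 ≈ 1.9110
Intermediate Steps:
z = 9
w(t) = -204
j(P) = -477 (j(P) = -53*9 = -477)
(-229217 + j(109))/(-119993 + w(-475)) = (-229217 - 477)/(-119993 - 204) = -229694/(-120197) = -229694*(-1/120197) = 229694/120197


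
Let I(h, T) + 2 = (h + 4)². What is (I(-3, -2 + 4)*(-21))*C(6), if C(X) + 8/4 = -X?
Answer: -168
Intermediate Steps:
C(X) = -2 - X
I(h, T) = -2 + (4 + h)² (I(h, T) = -2 + (h + 4)² = -2 + (4 + h)²)
(I(-3, -2 + 4)*(-21))*C(6) = ((-2 + (4 - 3)²)*(-21))*(-2 - 1*6) = ((-2 + 1²)*(-21))*(-2 - 6) = ((-2 + 1)*(-21))*(-8) = -1*(-21)*(-8) = 21*(-8) = -168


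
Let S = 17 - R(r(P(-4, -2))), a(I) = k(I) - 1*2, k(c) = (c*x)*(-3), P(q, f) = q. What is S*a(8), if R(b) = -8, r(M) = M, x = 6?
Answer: -3650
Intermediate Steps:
k(c) = -18*c (k(c) = (c*6)*(-3) = (6*c)*(-3) = -18*c)
a(I) = -2 - 18*I (a(I) = -18*I - 1*2 = -18*I - 2 = -2 - 18*I)
S = 25 (S = 17 - 1*(-8) = 17 + 8 = 25)
S*a(8) = 25*(-2 - 18*8) = 25*(-2 - 144) = 25*(-146) = -3650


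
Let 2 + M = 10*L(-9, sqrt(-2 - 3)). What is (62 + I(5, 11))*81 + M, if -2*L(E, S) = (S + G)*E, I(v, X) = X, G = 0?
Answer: 5911 + 45*I*sqrt(5) ≈ 5911.0 + 100.62*I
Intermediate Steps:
L(E, S) = -E*S/2 (L(E, S) = -(S + 0)*E/2 = -S*E/2 = -E*S/2)
M = -2 + 45*I*sqrt(5) (M = -2 + 10*(-1/2*(-9)*sqrt(-2 - 3)) = -2 + 10*(-1/2*(-9)*sqrt(-5)) = -2 + 10*(-1/2*(-9)*I*sqrt(5)) = -2 + 10*(9*I*sqrt(5)/2) = -2 + 45*I*sqrt(5) ≈ -2.0 + 100.62*I)
(62 + I(5, 11))*81 + M = (62 + 11)*81 + (-2 + 45*I*sqrt(5)) = 73*81 + (-2 + 45*I*sqrt(5)) = 5913 + (-2 + 45*I*sqrt(5)) = 5911 + 45*I*sqrt(5)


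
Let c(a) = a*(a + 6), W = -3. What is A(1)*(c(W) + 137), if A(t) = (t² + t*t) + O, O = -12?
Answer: -1280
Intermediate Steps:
c(a) = a*(6 + a)
A(t) = -12 + 2*t² (A(t) = (t² + t*t) - 12 = (t² + t²) - 12 = 2*t² - 12 = -12 + 2*t²)
A(1)*(c(W) + 137) = (-12 + 2*1²)*(-3*(6 - 3) + 137) = (-12 + 2*1)*(-3*3 + 137) = (-12 + 2)*(-9 + 137) = -10*128 = -1280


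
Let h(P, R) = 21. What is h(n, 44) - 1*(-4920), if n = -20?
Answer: 4941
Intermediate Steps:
h(n, 44) - 1*(-4920) = 21 - 1*(-4920) = 21 + 4920 = 4941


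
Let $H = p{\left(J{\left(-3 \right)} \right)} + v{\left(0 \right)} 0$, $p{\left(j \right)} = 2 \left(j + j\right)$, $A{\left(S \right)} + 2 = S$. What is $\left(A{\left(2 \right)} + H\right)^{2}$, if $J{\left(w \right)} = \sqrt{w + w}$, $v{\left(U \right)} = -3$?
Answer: $-96$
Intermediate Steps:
$J{\left(w \right)} = \sqrt{2} \sqrt{w}$ ($J{\left(w \right)} = \sqrt{2 w} = \sqrt{2} \sqrt{w}$)
$A{\left(S \right)} = -2 + S$
$p{\left(j \right)} = 4 j$ ($p{\left(j \right)} = 2 \cdot 2 j = 4 j$)
$H = 4 i \sqrt{6}$ ($H = 4 \sqrt{2} \sqrt{-3} - 0 = 4 \sqrt{2} i \sqrt{3} + 0 = 4 i \sqrt{6} + 0 = 4 i \sqrt{6} \approx 9.798 i$)
$\left(A{\left(2 \right)} + H\right)^{2} = \left(\left(-2 + 2\right) + 4 i \sqrt{6}\right)^{2} = \left(0 + 4 i \sqrt{6}\right)^{2} = \left(4 i \sqrt{6}\right)^{2} = -96$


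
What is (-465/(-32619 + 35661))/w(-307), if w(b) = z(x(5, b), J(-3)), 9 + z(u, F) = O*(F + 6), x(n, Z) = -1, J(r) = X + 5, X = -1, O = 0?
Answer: 155/9126 ≈ 0.016984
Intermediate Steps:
J(r) = 4 (J(r) = -1 + 5 = 4)
z(u, F) = -9 (z(u, F) = -9 + 0*(F + 6) = -9 + 0*(6 + F) = -9 + 0 = -9)
w(b) = -9
(-465/(-32619 + 35661))/w(-307) = -465/(-32619 + 35661)/(-9) = -465/3042*(-⅑) = -465*1/3042*(-⅑) = -155/1014*(-⅑) = 155/9126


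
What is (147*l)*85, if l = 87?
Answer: 1087065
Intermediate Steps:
(147*l)*85 = (147*87)*85 = 12789*85 = 1087065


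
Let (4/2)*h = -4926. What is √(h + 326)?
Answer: I*√2137 ≈ 46.228*I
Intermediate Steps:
h = -2463 (h = (½)*(-4926) = -2463)
√(h + 326) = √(-2463 + 326) = √(-2137) = I*√2137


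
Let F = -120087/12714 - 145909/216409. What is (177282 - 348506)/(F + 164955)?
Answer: -157036609142608/151277769071407 ≈ -1.0381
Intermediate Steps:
F = -9280998203/917141342 (F = -120087*1/12714 - 145909*1/216409 = -40029/4238 - 145909/216409 = -9280998203/917141342 ≈ -10.119)
(177282 - 348506)/(F + 164955) = (177282 - 348506)/(-9280998203/917141342 + 164955) = -171224/151277769071407/917141342 = -171224*917141342/151277769071407 = -157036609142608/151277769071407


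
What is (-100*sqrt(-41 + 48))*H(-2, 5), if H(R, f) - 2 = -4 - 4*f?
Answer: 2200*sqrt(7) ≈ 5820.7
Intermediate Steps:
H(R, f) = -2 - 4*f (H(R, f) = 2 + (-4 - 4*f) = -2 - 4*f)
(-100*sqrt(-41 + 48))*H(-2, 5) = (-100*sqrt(-41 + 48))*(-2 - 4*5) = (-100*sqrt(7))*(-2 - 20) = -100*sqrt(7)*(-22) = 2200*sqrt(7)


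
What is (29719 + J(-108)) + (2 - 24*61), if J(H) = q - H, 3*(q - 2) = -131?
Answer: 84970/3 ≈ 28323.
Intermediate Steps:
q = -125/3 (q = 2 + (⅓)*(-131) = 2 - 131/3 = -125/3 ≈ -41.667)
J(H) = -125/3 - H
(29719 + J(-108)) + (2 - 24*61) = (29719 + (-125/3 - 1*(-108))) + (2 - 24*61) = (29719 + (-125/3 + 108)) + (2 - 1464) = (29719 + 199/3) - 1462 = 89356/3 - 1462 = 84970/3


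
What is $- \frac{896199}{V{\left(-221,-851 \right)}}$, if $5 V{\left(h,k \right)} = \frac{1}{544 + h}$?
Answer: $-1447361385$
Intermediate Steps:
$V{\left(h,k \right)} = \frac{1}{5 \left(544 + h\right)}$
$- \frac{896199}{V{\left(-221,-851 \right)}} = - \frac{896199}{\frac{1}{5} \frac{1}{544 - 221}} = - \frac{896199}{\frac{1}{5} \cdot \frac{1}{323}} = - 896199 \frac{1}{\frac{1}{1615}} = \left(-896199\right) 1615 = -1447361385$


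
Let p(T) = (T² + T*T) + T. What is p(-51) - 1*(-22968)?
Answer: 28119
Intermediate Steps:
p(T) = T + 2*T² (p(T) = (T² + T²) + T = 2*T² + T = T + 2*T²)
p(-51) - 1*(-22968) = -51*(1 + 2*(-51)) - 1*(-22968) = -51*(1 - 102) + 22968 = -51*(-101) + 22968 = 5151 + 22968 = 28119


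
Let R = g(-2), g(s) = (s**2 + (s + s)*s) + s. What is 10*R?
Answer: 100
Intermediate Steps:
g(s) = s + 3*s**2 (g(s) = (s**2 + (2*s)*s) + s = (s**2 + 2*s**2) + s = 3*s**2 + s = s + 3*s**2)
R = 10 (R = -2*(1 + 3*(-2)) = -2*(1 - 6) = -2*(-5) = 10)
10*R = 10*10 = 100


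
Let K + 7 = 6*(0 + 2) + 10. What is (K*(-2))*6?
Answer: -180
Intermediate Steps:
K = 15 (K = -7 + (6*(0 + 2) + 10) = -7 + (6*2 + 10) = -7 + (12 + 10) = -7 + 22 = 15)
(K*(-2))*6 = (15*(-2))*6 = -30*6 = -180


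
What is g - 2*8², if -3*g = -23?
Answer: -361/3 ≈ -120.33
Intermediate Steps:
g = 23/3 (g = -⅓*(-23) = 23/3 ≈ 7.6667)
g - 2*8² = 23/3 - 2*8² = 23/3 - 2*64 = 23/3 - 128 = -361/3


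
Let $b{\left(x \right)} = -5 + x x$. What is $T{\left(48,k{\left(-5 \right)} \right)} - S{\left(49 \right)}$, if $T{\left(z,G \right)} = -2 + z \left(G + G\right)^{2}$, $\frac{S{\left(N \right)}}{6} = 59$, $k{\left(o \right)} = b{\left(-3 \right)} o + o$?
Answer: $119644$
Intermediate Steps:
$b{\left(x \right)} = -5 + x^{2}$
$k{\left(o \right)} = 5 o$ ($k{\left(o \right)} = \left(-5 + \left(-3\right)^{2}\right) o + o = \left(-5 + 9\right) o + o = 4 o + o = 5 o$)
$S{\left(N \right)} = 354$ ($S{\left(N \right)} = 6 \cdot 59 = 354$)
$T{\left(z,G \right)} = -2 + 4 z G^{2}$ ($T{\left(z,G \right)} = -2 + z \left(2 G\right)^{2} = -2 + z 4 G^{2} = -2 + 4 z G^{2}$)
$T{\left(48,k{\left(-5 \right)} \right)} - S{\left(49 \right)} = \left(-2 + 4 \cdot 48 \left(5 \left(-5\right)\right)^{2}\right) - 354 = \left(-2 + 4 \cdot 48 \left(-25\right)^{2}\right) - 354 = \left(-2 + 4 \cdot 48 \cdot 625\right) - 354 = \left(-2 + 120000\right) - 354 = 119998 - 354 = 119644$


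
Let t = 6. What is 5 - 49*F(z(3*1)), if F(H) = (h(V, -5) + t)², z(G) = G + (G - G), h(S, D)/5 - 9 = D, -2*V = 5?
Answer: -33119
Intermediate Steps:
V = -5/2 (V = -½*5 = -5/2 ≈ -2.5000)
h(S, D) = 45 + 5*D
z(G) = G (z(G) = G + 0 = G)
F(H) = 676 (F(H) = ((45 + 5*(-5)) + 6)² = ((45 - 25) + 6)² = (20 + 6)² = 26² = 676)
5 - 49*F(z(3*1)) = 5 - 49*676 = 5 - 33124 = -33119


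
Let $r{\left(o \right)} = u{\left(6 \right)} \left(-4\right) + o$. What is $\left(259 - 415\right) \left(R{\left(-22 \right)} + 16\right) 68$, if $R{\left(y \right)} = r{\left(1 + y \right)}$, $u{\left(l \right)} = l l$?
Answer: $1580592$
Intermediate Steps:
$u{\left(l \right)} = l^{2}$
$r{\left(o \right)} = -144 + o$ ($r{\left(o \right)} = 6^{2} \left(-4\right) + o = 36 \left(-4\right) + o = -144 + o$)
$R{\left(y \right)} = -143 + y$ ($R{\left(y \right)} = -144 + \left(1 + y\right) = -143 + y$)
$\left(259 - 415\right) \left(R{\left(-22 \right)} + 16\right) 68 = \left(259 - 415\right) \left(\left(-143 - 22\right) + 16\right) 68 = - 156 \left(-165 + 16\right) 68 = \left(-156\right) \left(-149\right) 68 = 23244 \cdot 68 = 1580592$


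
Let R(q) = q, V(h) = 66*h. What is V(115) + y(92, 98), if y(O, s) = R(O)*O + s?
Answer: 16152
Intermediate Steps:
y(O, s) = s + O**2 (y(O, s) = O*O + s = O**2 + s = s + O**2)
V(115) + y(92, 98) = 66*115 + (98 + 92**2) = 7590 + (98 + 8464) = 7590 + 8562 = 16152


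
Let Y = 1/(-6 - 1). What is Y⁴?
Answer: 1/2401 ≈ 0.00041649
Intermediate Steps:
Y = -⅐ (Y = 1/(-7) = -⅐ ≈ -0.14286)
Y⁴ = (-⅐)⁴ = 1/2401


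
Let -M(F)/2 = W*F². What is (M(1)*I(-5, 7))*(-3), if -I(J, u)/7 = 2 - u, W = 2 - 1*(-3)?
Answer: 1050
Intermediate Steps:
W = 5 (W = 2 + 3 = 5)
I(J, u) = -14 + 7*u (I(J, u) = -7*(2 - u) = -14 + 7*u)
M(F) = -10*F²
(M(1)*I(-5, 7))*(-3) = ((-10*1²)*(-14 + 7*7))*(-3) = ((-10*1)*(-14 + 49))*(-3) = -10*35*(-3) = -350*(-3) = 1050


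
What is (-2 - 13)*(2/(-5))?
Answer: 6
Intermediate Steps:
(-2 - 13)*(2/(-5)) = -30*(-1)/5 = -15*(-⅖) = 6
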